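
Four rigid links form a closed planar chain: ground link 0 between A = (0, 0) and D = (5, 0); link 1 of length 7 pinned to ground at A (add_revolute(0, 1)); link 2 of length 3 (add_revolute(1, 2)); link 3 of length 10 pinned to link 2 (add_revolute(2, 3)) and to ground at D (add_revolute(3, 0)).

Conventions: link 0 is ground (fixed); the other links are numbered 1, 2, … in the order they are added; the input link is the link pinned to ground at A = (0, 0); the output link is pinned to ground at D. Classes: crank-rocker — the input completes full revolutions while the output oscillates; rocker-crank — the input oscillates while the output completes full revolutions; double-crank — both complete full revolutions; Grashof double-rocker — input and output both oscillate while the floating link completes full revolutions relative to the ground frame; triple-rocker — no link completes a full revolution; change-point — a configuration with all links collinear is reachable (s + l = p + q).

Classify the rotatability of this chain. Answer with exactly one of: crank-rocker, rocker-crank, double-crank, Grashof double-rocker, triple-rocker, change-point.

lengths: ground=5, input=7, coupler=3, output=10
sorted: s=3 (shortest), l=10 (longest), p+q=12
s + l = 13 vs p + q = 12
s + l > p + q → non-Grashof → no link fully rotates → triple-rocker

triple-rocker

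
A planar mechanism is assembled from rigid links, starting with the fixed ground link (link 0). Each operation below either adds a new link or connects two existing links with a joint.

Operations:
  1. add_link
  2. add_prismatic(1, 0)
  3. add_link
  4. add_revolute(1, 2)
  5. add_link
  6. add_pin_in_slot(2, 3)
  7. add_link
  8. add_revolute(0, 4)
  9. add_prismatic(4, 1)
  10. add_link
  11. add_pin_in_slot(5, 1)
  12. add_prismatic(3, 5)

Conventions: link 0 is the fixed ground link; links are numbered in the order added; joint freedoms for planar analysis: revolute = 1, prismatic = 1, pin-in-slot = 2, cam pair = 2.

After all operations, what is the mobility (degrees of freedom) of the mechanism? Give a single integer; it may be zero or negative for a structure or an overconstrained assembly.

L=1 J1=0 J2=0
add link → L=2 J1=0 J2=0
P@1,0 dof=1 J1 → L=2 J1=1 J2=0
add link → L=3 J1=1 J2=0
R@1,2 dof=1 J1 → L=3 J1=2 J2=0
add link → L=4 J1=2 J2=0
PS@2,3 dof=2 J2 → L=4 J1=2 J2=1
add link → L=5 J1=2 J2=1
R@0,4 dof=1 J1 → L=5 J1=3 J2=1
P@4,1 dof=1 J1 → L=5 J1=4 J2=1
add link → L=6 J1=4 J2=1
PS@5,1 dof=2 J2 → L=6 J1=4 J2=2
P@3,5 dof=1 J1 → L=6 J1=5 J2=2
M=3(L−1)−2J1−J2=3·5−2·5−2=3

M = 3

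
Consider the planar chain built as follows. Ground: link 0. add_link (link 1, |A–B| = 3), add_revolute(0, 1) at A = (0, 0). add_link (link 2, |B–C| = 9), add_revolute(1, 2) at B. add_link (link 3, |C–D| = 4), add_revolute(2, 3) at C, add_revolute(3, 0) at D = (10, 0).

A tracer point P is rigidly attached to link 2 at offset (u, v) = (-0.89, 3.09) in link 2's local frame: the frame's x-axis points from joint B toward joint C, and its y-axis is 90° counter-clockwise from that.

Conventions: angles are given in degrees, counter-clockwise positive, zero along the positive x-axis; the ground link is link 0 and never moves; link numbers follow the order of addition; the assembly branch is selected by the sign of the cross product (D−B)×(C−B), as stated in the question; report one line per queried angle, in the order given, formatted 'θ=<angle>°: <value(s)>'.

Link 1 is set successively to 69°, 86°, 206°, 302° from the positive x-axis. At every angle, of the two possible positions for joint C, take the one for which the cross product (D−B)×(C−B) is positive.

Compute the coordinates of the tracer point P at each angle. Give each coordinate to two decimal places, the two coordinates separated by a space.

A=(0,0), D=(10.00,0)
θ=69°: B = A + 3.00·(cos69°, sin69°) = (1.0751, 2.8007)
θ=69°: |BD| = 9.3540
θ=69°: circle(B,9.00) ∩ circle(D,4.00): a=8.1515, h=3.8149
θ=69°:   candidates: C₊=(9.9948,4.0000) cross=35.685; C₋=(7.7103,-3.2799) cross=-35.685
θ=69°:   branch + wants cross > 0 → take C=(9.9948,4.0000) (cross=35.685)
θ=69°: ex = (C−B)/|BC| = (0.9911,0.1333); ey = (-0.1333,0.9911)
θ=69°: P = B + -0.89·ex + 3.09·ey = (-0.2187,5.7446)
θ=86°: B = A + 3.00·(cos86°, sin86°) = (0.2093, 2.9927)
θ=86°: |BD| = 10.2379
θ=86°: circle(B,9.00) ∩ circle(D,4.00): a=8.2934, h=3.4956
θ=86°:   candidates: C₊=(9.1623,3.9113) cross=35.787; C₋=(7.1187,-2.7745) cross=-35.787
θ=86°:   branch + wants cross > 0 → take C=(9.1623,3.9113) (cross=35.787)
θ=86°: ex = (C−B)/|BC| = (0.9948,0.1021); ey = (-0.1021,0.9948)
θ=86°: P = B + -0.89·ex + 3.09·ey = (-0.9915,5.9757)
θ=206°: B = A + 3.00·(cos206°, sin206°) = (-2.6964, -1.3151)
θ=206°: |BD| = 12.7643
θ=206°: circle(B,9.00) ∩ circle(D,4.00): a=8.9283, h=1.1336
θ=206°:   candidates: C₊=(6.0676,0.7324) cross=14.470; C₋=(6.3012,-1.5228) cross=-14.470
θ=206°:   branch + wants cross > 0 → take C=(6.0676,0.7324) (cross=14.470)
θ=206°: ex = (C−B)/|BC| = (0.9738,0.2275); ey = (-0.2275,0.9738)
θ=206°: P = B + -0.89·ex + 3.09·ey = (-4.2660,1.4914)
θ=302°: B = A + 3.00·(cos302°, sin302°) = (1.5898, -2.5441)
θ=302°: |BD| = 8.7866
θ=302°: circle(B,9.00) ∩ circle(D,4.00): a=8.0921, h=3.9392
θ=302°:   candidates: C₊=(8.1946,3.5694) cross=34.613; C₋=(10.4758,-3.9716) cross=-34.613
θ=302°:   branch + wants cross > 0 → take C=(8.1946,3.5694) (cross=34.613)
θ=302°: ex = (C−B)/|BC| = (0.7339,0.6793); ey = (-0.6793,0.7339)
θ=302°: P = B + -0.89·ex + 3.09·ey = (-1.1624,-0.8810)

θ=69°: -0.22 5.74
θ=86°: -0.99 5.98
θ=206°: -4.27 1.49
θ=302°: -1.16 -0.88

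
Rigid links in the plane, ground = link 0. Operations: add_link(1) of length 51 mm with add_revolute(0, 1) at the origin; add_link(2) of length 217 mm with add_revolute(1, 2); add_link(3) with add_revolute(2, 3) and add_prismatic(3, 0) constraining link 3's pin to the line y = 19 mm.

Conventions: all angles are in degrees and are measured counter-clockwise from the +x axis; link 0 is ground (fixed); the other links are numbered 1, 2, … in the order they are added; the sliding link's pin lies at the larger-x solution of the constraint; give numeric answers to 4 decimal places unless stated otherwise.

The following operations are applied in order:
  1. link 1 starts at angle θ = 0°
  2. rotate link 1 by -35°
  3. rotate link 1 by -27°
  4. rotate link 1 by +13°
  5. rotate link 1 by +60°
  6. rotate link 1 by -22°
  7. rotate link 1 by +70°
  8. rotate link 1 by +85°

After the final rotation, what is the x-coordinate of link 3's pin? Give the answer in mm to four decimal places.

geometry: r = 51 mm, L = 217 mm, e = 19 mm; θ starts at 0°
rotate link 1 by -35°: θ ← 0° -35° = -35°
rotate link 1 by -27°: θ ← -35° -27° = -62°
rotate link 1 by +13°: θ ← -62° +13° = -49°
rotate link 1 by +60°: θ ← -49° +60° = 11°
rotate link 1 by -22°: θ ← 11° -22° = -11°
rotate link 1 by +70°: θ ← -11° +70° = 59°
rotate link 1 by +85°: θ ← 59° +85° = 144°
crank pin P = (r cos θ, r sin θ) = (-41.259867, 29.977048)
h = r sin θ − e = 29.977048 − 19 = 10.977048
x = r cos θ + √(L² − h²) = -41.259867 + 216.722183 = 175.462316

175.4623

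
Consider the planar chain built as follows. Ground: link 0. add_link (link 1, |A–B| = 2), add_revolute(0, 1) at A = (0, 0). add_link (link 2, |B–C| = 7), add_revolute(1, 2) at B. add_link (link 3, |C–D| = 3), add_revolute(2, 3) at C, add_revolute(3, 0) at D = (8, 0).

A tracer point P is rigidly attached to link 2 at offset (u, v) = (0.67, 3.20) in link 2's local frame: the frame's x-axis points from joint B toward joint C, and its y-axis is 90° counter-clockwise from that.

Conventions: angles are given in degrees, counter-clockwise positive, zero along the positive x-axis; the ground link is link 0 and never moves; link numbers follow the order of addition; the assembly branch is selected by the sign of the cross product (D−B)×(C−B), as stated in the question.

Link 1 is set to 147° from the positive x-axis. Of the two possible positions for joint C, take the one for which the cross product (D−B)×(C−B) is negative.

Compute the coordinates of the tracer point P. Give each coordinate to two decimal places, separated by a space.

A=(0,0), D=(8.00,0)
B = A + 2.00·(cos147°, sin147°) = (-1.6773, 1.0893)
|BD| = 9.7385
circle(B,7.00) ∩ circle(D,3.00): a=6.9229, h=1.0358
  candidates: C₊=(5.3180,1.3442) cross=10.087; C₋=(5.0863,-0.7144) cross=-10.087
  branch - wants cross < 0 → take C=(5.0863,-0.7144) (cross=-10.087)
ex = (C−B)/|BC| = (0.9662,-0.2577); ey = (0.2577,0.9662)
P = B + 0.67·ex + 3.20·ey = (-0.2054,4.0086)

-0.21 4.01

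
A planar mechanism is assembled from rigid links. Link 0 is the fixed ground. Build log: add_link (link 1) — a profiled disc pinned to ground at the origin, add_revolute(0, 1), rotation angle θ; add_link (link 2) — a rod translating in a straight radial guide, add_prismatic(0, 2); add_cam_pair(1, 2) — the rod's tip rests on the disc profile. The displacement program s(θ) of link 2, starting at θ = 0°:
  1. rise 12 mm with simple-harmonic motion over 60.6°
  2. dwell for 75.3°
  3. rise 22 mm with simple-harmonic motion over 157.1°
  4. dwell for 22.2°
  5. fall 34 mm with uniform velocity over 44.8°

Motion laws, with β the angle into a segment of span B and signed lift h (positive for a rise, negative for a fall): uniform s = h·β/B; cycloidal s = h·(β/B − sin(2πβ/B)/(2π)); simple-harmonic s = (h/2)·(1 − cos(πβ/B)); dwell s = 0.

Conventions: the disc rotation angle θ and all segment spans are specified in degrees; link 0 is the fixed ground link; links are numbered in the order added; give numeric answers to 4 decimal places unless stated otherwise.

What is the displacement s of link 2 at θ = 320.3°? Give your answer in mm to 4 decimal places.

seg 1 [0°–60.6°] simple-harmonic, h=12: full span → s += 12 → s = 12.0000
seg 2 [60.6°–135.9°] dwell: s stays 12.0000
seg 3 [135.9°–293°] simple-harmonic, h=22: full span → s += 22 → s = 34.0000
seg 4 [293°–315.2°] dwell: s stays 34.0000
seg 5 [315.2°–360°] uniform, h=-34: θ=320.3° here. β=5.1, B=44.8. -34·5.1/44.8 = -3.8705 → s = 30.1295

30.1295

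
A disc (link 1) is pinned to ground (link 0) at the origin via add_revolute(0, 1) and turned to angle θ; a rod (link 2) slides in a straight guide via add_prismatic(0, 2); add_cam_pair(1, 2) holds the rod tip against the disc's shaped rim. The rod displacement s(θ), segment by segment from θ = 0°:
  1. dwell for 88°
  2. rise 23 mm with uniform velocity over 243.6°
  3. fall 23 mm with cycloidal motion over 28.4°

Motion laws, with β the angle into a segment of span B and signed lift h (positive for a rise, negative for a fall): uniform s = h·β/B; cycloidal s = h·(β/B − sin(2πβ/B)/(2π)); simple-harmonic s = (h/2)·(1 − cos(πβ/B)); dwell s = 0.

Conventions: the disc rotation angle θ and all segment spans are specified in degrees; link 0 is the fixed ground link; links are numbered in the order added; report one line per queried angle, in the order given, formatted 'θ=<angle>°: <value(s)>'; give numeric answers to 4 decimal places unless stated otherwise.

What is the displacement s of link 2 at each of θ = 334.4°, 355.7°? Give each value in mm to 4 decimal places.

segment 1 (0° to 88°, dwell): s unchanged at 0.0000
segment 2 (88° to 331.6°, uniform, h = 23) is passed completely: s = 0.0000 + (23) = 23.0000
θ = 334.4° falls in segment 3 (331.6° to 360°, cycloidal, h = -23): β = 334.4 − 331.6 = 2.8°, B = 28.4°; Δs = -23·(0.0986 − sin(2π·0.0986)/(2π)) = -0.1423; s = 23.0000 − 0.1423 = 22.8577
θ = 355.7° falls in segment 3 (331.6° to 360°, cycloidal, h = -23): β = 355.7 − 331.6 = 24.1°, B = 28.4°; Δs = -23·(0.8486 − sin(2π·0.8486)/(2π)) = -22.4980; s = 23.0000 − 22.4980 = 0.5020

θ=334.4°: 22.8577
θ=355.7°: 0.5020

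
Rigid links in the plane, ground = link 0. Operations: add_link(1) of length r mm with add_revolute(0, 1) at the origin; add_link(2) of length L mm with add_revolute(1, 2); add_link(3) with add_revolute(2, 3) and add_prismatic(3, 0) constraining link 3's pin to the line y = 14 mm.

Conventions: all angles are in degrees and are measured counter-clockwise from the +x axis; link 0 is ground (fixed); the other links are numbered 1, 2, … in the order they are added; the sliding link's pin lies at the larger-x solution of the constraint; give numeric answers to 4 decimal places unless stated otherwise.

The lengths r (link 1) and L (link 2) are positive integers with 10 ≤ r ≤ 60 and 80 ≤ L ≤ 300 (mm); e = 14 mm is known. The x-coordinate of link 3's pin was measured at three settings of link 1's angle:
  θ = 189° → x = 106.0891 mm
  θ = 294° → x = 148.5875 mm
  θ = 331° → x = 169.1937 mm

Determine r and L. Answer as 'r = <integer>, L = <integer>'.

constraint per measurement: (x − r cos θ)² + (r sin θ − e)² = L²
subtracting the θ₁ and θ₂ equations cancels the r² and L² terms:
r = (x₁² − x₂²) / (2[(x₁cos θ₁ + e sin θ₁) − (x₂cos θ₂ + e sin θ₂)]) = 35.0000 → r = 35
L² = (x₁ − r cos θ₁)² + (r sin θ₁ − e)² = 20164.0106 → L = 142.0000 → L = 142
check at θ₃=331°: x = 169.1937 (printed 169.1937) ✓

r = 35, L = 142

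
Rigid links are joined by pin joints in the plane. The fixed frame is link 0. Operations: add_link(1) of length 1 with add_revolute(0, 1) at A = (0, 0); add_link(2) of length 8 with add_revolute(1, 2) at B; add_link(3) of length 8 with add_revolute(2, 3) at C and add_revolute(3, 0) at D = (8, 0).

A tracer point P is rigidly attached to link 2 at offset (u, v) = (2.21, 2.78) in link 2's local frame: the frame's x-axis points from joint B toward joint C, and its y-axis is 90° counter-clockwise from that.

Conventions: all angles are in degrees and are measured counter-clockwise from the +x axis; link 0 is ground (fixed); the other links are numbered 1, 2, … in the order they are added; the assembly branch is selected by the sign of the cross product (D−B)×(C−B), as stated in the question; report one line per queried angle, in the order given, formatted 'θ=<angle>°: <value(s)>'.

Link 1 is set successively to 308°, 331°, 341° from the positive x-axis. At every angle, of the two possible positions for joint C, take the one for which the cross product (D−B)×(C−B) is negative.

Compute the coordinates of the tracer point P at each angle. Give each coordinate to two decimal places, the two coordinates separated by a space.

A=(0,0), D=(8.00,0)
θ=308°: B = A + 1.00·(cos308°, sin308°) = (0.6157, -0.7880)
θ=308°: |BD| = 7.4263
θ=308°: circle(B,8.00) ∩ circle(D,8.00): a=3.7131, h=7.0861
θ=308°:   candidates: C₊=(3.5559,6.6521) cross=52.623; C₋=(5.0597,-7.4401) cross=-52.623
θ=308°:   branch - wants cross < 0 → take C=(5.0597,-7.4401) (cross=-52.623)
θ=308°: ex = (C−B)/|BC| = (0.5555,-0.8315); ey = (0.8315,0.5555)
θ=308°: P = B + 2.21·ex + 2.78·ey = (4.1549,-1.0813)
θ=331°: B = A + 1.00·(cos331°, sin331°) = (0.8746, -0.4848)
θ=331°: |BD| = 7.1419
θ=331°: circle(B,8.00) ∩ circle(D,8.00): a=3.5709, h=7.1588
θ=331°:   candidates: C₊=(3.9513,6.8999) cross=51.127; C₋=(4.9233,-7.3847) cross=-51.127
θ=331°:   branch - wants cross < 0 → take C=(4.9233,-7.3847) (cross=-51.127)
θ=331°: ex = (C−B)/|BC| = (0.5061,-0.8625); ey = (0.8625,0.5061)
θ=331°: P = B + 2.21·ex + 2.78·ey = (4.3908,-0.9840)
θ=341°: B = A + 1.00·(cos341°, sin341°) = (0.9455, -0.3256)
θ=341°: |BD| = 7.0620
θ=341°: circle(B,8.00) ∩ circle(D,8.00): a=3.5310, h=7.1786
θ=341°:   candidates: C₊=(4.1418,7.0082) cross=50.695; C₋=(4.8037,-7.3337) cross=-50.695
θ=341°:   branch - wants cross < 0 → take C=(4.8037,-7.3337) (cross=-50.695)
θ=341°: ex = (C−B)/|BC| = (0.4823,-0.8760); ey = (0.8760,0.4823)
θ=341°: P = B + 2.21·ex + 2.78·ey = (4.4467,-0.9209)

θ=308°: 4.15 -1.08
θ=331°: 4.39 -0.98
θ=341°: 4.45 -0.92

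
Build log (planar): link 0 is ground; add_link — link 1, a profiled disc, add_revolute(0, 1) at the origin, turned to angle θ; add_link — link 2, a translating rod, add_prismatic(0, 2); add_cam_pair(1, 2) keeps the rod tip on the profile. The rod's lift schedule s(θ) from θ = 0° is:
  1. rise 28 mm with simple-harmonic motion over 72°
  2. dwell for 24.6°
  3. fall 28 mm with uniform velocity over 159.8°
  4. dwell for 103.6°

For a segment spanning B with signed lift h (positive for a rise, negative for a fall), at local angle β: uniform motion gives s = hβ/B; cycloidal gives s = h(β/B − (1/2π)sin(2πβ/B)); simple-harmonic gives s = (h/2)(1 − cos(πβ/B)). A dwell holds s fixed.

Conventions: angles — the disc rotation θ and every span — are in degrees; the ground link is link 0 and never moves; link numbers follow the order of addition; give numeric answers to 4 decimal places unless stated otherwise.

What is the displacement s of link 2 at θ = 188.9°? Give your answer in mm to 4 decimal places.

seg 1 [0°–72°] simple-harmonic, h=28: full span → s += 28 → s = 28.0000
seg 2 [72°–96.6°] dwell: s stays 28.0000
seg 3 [96.6°–256.4°] uniform, h=-28: θ=188.9° here. β=92.3, B=159.8. -28·92.3/159.8 = -16.1727 → s = 11.8273

11.8273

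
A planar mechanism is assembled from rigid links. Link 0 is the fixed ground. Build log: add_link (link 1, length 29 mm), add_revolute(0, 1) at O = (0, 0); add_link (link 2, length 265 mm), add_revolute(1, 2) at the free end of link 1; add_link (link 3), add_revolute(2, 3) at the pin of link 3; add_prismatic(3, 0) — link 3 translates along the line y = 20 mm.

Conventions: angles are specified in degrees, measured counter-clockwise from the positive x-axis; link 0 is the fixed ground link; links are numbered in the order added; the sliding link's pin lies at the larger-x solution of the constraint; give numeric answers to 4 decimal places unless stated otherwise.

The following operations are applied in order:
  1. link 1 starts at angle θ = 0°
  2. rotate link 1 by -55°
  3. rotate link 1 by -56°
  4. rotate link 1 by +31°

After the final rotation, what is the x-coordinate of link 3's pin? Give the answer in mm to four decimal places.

geometry: r = 29 mm, L = 265 mm, e = 20 mm; θ starts at 0°
rotate link 1 by -55°: θ ← 0° -55° = -55°
rotate link 1 by -56°: θ ← -55° -56° = -111°
rotate link 1 by +31°: θ ← -111° +31° = -80°
crank pin P = (r cos θ, r sin θ) = (5.035797, -28.559425)
h = r sin θ − e = -28.559425 − 20 = -48.559425
x = r cos θ + √(L² − h²) = 5.035797 + 260.512921 = 265.548719

265.5487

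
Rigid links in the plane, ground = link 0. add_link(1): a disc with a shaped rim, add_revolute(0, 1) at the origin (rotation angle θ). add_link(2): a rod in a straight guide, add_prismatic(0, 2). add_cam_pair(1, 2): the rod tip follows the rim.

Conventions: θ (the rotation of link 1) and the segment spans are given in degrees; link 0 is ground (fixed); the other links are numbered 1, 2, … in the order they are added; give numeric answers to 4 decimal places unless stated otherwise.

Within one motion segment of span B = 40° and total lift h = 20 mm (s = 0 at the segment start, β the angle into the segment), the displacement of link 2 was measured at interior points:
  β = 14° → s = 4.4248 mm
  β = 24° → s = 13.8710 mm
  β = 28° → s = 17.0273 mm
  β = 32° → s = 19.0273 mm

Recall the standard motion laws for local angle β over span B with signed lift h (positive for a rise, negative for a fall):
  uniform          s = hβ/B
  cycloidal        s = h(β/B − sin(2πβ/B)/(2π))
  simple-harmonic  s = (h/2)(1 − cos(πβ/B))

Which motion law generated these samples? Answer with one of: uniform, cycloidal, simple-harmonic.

candidates at β/B = r: uniform s = h·r (linear in β); cycloidal s = h·(r − sin(2πr)/(2π)); simple-harmonic s = (h/2)(1 − cos(πr))
β=14°: printed 4.4248 | uniform 7.0000, cycloidal 4.4248, simple-harmonic 5.4601
β=24°: printed 13.8710 | uniform 12.0000, cycloidal 13.8710, simple-harmonic 13.0902
β=28°: printed 17.0273 | uniform 14.0000, cycloidal 17.0273, simple-harmonic 15.8779
β=32°: printed 19.0273 | uniform 16.0000, cycloidal 19.0273, simple-harmonic 18.0902
only one law matches every sample → cycloidal

cycloidal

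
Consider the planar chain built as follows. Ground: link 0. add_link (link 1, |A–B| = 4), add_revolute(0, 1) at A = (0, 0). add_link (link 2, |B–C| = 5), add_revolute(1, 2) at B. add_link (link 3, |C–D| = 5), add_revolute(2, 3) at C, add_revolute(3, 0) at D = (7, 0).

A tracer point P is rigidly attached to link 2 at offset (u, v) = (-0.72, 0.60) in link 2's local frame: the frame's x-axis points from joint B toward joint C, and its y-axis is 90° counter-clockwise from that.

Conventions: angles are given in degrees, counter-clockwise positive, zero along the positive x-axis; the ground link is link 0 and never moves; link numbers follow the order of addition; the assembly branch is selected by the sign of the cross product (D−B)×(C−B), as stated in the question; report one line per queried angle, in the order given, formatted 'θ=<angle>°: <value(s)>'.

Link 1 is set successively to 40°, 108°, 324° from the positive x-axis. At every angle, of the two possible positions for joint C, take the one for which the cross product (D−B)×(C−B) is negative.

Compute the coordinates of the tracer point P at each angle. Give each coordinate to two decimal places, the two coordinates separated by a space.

A=(0,0), D=(7.00,0)
θ=40°: B = A + 4.00·(cos40°, sin40°) = (3.0642, 2.5712)
θ=40°: |BD| = 4.7012
θ=40°: circle(B,5.00) ∩ circle(D,5.00): a=2.3506, h=4.4130
θ=40°:   candidates: C₊=(7.4456,4.9801) cross=20.747; C₋=(2.6186,-2.4090) cross=-20.747
θ=40°:   branch - wants cross < 0 → take C=(2.6186,-2.4090) (cross=-20.747)
θ=40°: ex = (C−B)/|BC| = (-0.0891,-0.9960); ey = (0.9960,-0.0891)
θ=40°: P = B + -0.72·ex + 0.60·ey = (3.7260,3.2348)
θ=108°: B = A + 4.00·(cos108°, sin108°) = (-1.2361, 3.8042)
θ=108°: |BD| = 9.0722
θ=108°: circle(B,5.00) ∩ circle(D,5.00): a=4.5361, h=2.1033
θ=108°:   candidates: C₊=(3.7639,3.8115) cross=19.081; C₋=(2.0000,-0.0073) cross=-19.081
θ=108°:   branch - wants cross < 0 → take C=(2.0000,-0.0073) (cross=-19.081)
θ=108°: ex = (C−B)/|BC| = (0.6472,-0.7623); ey = (0.7623,0.6472)
θ=108°: P = B + -0.72·ex + 0.60·ey = (-1.2447,4.7414)
θ=324°: B = A + 4.00·(cos324°, sin324°) = (3.2361, -2.3511)
θ=324°: |BD| = 4.4379
θ=324°: circle(B,5.00) ∩ circle(D,5.00): a=2.2190, h=4.4807
θ=324°:   candidates: C₊=(2.7442,2.6246) cross=19.885; C₋=(7.4918,-4.9758) cross=-19.885
θ=324°:   branch - wants cross < 0 → take C=(7.4918,-4.9758) (cross=-19.885)
θ=324°: ex = (C−B)/|BC| = (0.8512,-0.5249); ey = (0.5249,0.8512)
θ=324°: P = B + -0.72·ex + 0.60·ey = (2.9382,-1.4625)

θ=40°: 3.73 3.23
θ=108°: -1.24 4.74
θ=324°: 2.94 -1.46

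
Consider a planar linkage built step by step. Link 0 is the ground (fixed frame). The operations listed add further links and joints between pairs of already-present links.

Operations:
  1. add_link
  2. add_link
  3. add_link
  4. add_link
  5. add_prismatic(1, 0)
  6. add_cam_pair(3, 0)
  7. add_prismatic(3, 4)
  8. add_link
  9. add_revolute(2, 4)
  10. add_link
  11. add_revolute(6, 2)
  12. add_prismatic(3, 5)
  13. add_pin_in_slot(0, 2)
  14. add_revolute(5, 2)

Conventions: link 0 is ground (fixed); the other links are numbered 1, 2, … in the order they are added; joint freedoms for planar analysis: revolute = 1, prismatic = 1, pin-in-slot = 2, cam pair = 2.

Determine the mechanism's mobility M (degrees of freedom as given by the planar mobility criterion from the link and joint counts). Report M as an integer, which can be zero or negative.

L=1 J1=0 J2=0
add link → L=2 J1=0 J2=0
add link → L=3 J1=0 J2=0
add link → L=4 J1=0 J2=0
add link → L=5 J1=0 J2=0
P@1,0 dof=1 J1 → L=5 J1=1 J2=0
C@3,0 dof=2 J2 → L=5 J1=1 J2=1
P@3,4 dof=1 J1 → L=5 J1=2 J2=1
add link → L=6 J1=2 J2=1
R@2,4 dof=1 J1 → L=6 J1=3 J2=1
add link → L=7 J1=3 J2=1
R@6,2 dof=1 J1 → L=7 J1=4 J2=1
P@3,5 dof=1 J1 → L=7 J1=5 J2=1
PS@0,2 dof=2 J2 → L=7 J1=5 J2=2
R@5,2 dof=1 J1 → L=7 J1=6 J2=2
M=3(L−1)−2J1−J2=3·6−2·6−2=4

M = 4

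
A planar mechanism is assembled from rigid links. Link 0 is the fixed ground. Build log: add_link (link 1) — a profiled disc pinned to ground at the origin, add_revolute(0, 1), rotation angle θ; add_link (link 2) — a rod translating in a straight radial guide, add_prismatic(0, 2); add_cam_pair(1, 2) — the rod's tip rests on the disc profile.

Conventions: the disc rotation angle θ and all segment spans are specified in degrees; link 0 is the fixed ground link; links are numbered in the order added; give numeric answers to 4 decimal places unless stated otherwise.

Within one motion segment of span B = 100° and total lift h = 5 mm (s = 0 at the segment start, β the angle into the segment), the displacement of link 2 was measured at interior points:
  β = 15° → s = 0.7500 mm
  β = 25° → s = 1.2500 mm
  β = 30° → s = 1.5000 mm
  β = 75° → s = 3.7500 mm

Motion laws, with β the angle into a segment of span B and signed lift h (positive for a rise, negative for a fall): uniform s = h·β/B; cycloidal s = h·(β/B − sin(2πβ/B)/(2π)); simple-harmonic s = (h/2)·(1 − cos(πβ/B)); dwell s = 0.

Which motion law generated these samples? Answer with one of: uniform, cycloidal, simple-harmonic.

candidates at β/B = r: uniform s = h·r (linear in β); cycloidal s = h·(r − sin(2πr)/(2π)); simple-harmonic s = (h/2)(1 − cos(πr))
β=15°: printed 0.7500 | uniform 0.7500, cycloidal 0.1062, simple-harmonic 0.2725
β=25°: printed 1.2500 | uniform 1.2500, cycloidal 0.4542, simple-harmonic 0.7322
β=30°: printed 1.5000 | uniform 1.5000, cycloidal 0.7432, simple-harmonic 1.0305
β=75°: printed 3.7500 | uniform 3.7500, cycloidal 4.5458, simple-harmonic 4.2678
only one law matches every sample → uniform

uniform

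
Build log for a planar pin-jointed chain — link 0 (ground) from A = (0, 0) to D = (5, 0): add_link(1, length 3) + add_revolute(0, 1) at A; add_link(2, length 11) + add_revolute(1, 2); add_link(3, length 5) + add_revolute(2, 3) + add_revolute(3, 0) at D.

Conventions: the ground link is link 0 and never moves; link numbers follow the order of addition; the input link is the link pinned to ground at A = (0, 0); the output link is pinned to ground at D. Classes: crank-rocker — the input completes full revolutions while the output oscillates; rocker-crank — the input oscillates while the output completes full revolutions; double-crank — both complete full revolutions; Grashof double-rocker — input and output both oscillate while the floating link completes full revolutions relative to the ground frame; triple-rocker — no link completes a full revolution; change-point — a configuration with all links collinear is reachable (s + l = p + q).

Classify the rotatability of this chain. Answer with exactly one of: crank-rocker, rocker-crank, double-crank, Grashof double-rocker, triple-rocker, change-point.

lengths: ground=5, input=3, coupler=11, output=5
sorted: s=3 (shortest), l=11 (longest), p+q=10
s + l = 14 vs p + q = 10
s + l > p + q → non-Grashof → no link fully rotates → triple-rocker

triple-rocker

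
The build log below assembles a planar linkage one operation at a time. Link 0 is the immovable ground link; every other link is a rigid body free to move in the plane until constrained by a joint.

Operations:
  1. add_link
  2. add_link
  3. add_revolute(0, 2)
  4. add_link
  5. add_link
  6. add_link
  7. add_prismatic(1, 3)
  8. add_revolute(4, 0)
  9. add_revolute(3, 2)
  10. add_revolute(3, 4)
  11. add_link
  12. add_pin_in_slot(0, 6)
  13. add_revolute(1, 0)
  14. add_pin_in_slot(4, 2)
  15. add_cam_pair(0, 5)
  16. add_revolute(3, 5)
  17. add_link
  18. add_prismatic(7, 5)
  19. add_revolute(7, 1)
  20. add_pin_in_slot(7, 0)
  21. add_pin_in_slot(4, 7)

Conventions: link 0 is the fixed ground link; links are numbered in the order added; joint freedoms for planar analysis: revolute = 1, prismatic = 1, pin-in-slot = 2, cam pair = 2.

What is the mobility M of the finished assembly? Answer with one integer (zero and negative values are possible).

ground; <1,0,0>
#1 <2,0,0>
#2 <3,0,0>
R:0↔2 J1 <3,1,0>
#3 <4,1,0>
#4 <5,1,0>
#5 <6,1,0>
P:1↔3 J1 <6,2,0>
R:4↔0 J1 <6,3,0>
R:3↔2 J1 <6,4,0>
R:3↔4 J1 <6,5,0>
#6 <7,5,0>
PS:0↔6 J2 <7,5,1>
R:1↔0 J1 <7,6,1>
PS:4↔2 J2 <7,6,2>
C:0↔5 J2 <7,6,3>
R:3↔5 J1 <7,7,3>
#7 <8,7,3>
P:7↔5 J1 <8,8,3>
R:7↔1 J1 <8,9,3>
PS:7↔0 J2 <8,9,4>
PS:4↔7 J2 <8,9,5>
3×7 − 2×9 − 1×5 = -2

M = -2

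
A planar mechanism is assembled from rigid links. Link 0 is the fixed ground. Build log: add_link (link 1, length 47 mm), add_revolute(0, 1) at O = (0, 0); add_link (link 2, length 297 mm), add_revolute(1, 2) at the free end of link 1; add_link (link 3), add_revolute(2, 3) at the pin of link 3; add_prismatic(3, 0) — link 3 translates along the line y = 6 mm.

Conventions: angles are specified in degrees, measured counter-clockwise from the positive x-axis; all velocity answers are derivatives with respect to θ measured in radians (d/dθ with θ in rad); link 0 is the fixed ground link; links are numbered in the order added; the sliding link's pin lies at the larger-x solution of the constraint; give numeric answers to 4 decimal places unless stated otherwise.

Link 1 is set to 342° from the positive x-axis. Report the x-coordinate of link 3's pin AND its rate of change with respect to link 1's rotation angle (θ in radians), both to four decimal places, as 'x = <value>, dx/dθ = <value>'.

geometry: r = 47 mm, L = 297 mm, e = 6 mm
crank pin P = (r cos θ, r sin θ) = (44.699656, -14.523799)
h = r sin θ − e = -14.523799 − 6 = -20.523799
x = r cos θ + √(L² − h²) = 44.699656 + 296.290016 = 340.989672
dx/dθ = −r sin θ − h·r cos θ/√(L² − h²) (θ in radians; h = -20.523799) = 17.620112

x = 340.9897, dx/dθ = 17.6201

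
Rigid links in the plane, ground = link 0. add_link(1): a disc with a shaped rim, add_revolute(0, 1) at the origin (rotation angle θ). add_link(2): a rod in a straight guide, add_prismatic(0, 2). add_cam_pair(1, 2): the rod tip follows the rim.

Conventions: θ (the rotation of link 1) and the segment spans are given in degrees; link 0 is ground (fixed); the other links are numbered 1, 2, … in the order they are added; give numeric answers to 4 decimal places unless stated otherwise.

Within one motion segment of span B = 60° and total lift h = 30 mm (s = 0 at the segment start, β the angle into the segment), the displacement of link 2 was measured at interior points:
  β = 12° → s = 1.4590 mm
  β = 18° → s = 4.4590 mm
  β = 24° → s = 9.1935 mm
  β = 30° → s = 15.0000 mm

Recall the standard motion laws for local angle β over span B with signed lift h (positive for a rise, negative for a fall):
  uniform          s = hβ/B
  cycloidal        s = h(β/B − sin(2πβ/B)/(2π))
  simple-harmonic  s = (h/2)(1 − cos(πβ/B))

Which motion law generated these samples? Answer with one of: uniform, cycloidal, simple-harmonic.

candidates at β/B = r: uniform s = h·r (linear in β); cycloidal s = h·(r − sin(2πr)/(2π)); simple-harmonic s = (h/2)(1 − cos(πr))
β=12°: printed 1.4590 | uniform 6.0000, cycloidal 1.4590, simple-harmonic 2.8647
β=18°: printed 4.4590 | uniform 9.0000, cycloidal 4.4590, simple-harmonic 6.1832
β=24°: printed 9.1935 | uniform 12.0000, cycloidal 9.1935, simple-harmonic 10.3647
β=30°: printed 15.0000 | uniform 15.0000, cycloidal 15.0000, simple-harmonic 15.0000
only one law matches every sample → cycloidal

cycloidal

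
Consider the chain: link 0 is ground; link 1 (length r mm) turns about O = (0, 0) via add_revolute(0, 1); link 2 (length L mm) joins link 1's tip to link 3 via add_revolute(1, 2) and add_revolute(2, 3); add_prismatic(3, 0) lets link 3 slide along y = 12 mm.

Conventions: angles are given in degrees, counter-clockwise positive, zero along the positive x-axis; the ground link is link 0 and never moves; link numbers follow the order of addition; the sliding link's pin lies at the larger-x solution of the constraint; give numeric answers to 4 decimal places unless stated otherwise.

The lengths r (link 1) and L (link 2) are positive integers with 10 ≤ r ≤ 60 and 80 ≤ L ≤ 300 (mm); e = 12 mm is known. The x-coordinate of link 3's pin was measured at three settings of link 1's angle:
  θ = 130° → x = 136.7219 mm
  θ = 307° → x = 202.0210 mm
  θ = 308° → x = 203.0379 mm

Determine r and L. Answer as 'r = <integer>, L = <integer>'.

constraint per measurement: (x − r cos θ)² + (r sin θ − e)² = L²
subtracting the θ₁ and θ₂ equations cancels the r² and L² terms:
r = (x₁² − x₂²) / (2[(x₁cos θ₁ + e sin θ₁) − (x₂cos θ₂ + e sin θ₂)]) = 58.0000 → r = 58
L² = (x₁ − r cos θ₁)² + (r sin θ₁ − e)² = 31328.9887 → L = 177.0000 → L = 177
check at θ₃=308°: x = 203.0379 (printed 203.0379) ✓

r = 58, L = 177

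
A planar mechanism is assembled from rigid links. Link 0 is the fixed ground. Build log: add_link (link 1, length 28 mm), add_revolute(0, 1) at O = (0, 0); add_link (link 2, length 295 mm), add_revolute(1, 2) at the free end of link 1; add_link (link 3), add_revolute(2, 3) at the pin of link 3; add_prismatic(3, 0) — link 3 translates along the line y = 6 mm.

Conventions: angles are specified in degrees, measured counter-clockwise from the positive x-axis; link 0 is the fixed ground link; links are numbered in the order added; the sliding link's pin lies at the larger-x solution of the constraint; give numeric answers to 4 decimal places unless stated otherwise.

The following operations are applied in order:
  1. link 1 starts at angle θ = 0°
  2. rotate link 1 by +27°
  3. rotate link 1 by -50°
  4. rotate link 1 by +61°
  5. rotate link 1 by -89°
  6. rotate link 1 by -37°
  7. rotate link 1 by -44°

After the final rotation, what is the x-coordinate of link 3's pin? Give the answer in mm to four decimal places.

geometry: r = 28 mm, L = 295 mm, e = 6 mm; θ starts at 0°
rotate link 1 by +27°: θ ← 0° +27° = 27°
rotate link 1 by -50°: θ ← 27° -50° = -23°
rotate link 1 by +61°: θ ← -23° +61° = 38°
rotate link 1 by -89°: θ ← 38° -89° = -51°
rotate link 1 by -37°: θ ← -51° -37° = -88°
rotate link 1 by -44°: θ ← -88° -44° = -132°
crank pin P = (r cos θ, r sin θ) = (-18.735657, -20.808055)
h = r sin θ − e = -20.808055 − 6 = -26.808055
x = r cos θ + √(L² − h²) = -18.735657 + 293.779387 = 275.043730

275.0437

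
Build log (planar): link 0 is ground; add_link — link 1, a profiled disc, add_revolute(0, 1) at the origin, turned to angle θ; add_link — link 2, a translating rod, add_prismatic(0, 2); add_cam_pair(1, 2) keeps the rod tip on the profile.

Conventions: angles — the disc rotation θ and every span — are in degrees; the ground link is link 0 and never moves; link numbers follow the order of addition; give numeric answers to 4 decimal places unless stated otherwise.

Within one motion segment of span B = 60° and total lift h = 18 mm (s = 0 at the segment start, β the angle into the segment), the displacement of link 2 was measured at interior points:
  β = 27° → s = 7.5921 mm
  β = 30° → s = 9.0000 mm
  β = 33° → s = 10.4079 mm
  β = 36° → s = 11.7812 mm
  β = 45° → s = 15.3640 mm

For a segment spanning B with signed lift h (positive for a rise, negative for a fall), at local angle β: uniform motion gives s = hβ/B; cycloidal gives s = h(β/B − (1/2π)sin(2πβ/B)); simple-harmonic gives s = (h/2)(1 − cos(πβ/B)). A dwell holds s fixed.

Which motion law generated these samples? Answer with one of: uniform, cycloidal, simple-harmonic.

candidates at β/B = r: uniform s = h·r (linear in β); cycloidal s = h·(r − sin(2πr)/(2π)); simple-harmonic s = (h/2)(1 − cos(πr))
β=27°: printed 7.5921 | uniform 8.1000, cycloidal 7.2147, simple-harmonic 7.5921
β=30°: printed 9.0000 | uniform 9.0000, cycloidal 9.0000, simple-harmonic 9.0000
β=33°: printed 10.4079 | uniform 9.9000, cycloidal 10.7853, simple-harmonic 10.4079
β=36°: printed 11.7812 | uniform 10.8000, cycloidal 12.4839, simple-harmonic 11.7812
β=45°: printed 15.3640 | uniform 13.5000, cycloidal 16.3648, simple-harmonic 15.3640
only one law matches every sample → simple-harmonic

simple-harmonic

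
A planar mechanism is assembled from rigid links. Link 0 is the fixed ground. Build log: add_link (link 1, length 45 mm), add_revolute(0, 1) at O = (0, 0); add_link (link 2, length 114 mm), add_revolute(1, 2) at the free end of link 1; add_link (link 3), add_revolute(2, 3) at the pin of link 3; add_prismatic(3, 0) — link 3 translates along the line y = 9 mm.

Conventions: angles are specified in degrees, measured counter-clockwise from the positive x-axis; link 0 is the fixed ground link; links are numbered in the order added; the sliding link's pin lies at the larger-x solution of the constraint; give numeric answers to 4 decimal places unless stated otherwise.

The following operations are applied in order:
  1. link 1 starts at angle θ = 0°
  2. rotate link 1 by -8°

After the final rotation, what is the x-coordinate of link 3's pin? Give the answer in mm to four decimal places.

geometry: r = 45 mm, L = 114 mm, e = 9 mm; θ starts at 0°
rotate link 1 by -8°: θ ← 0° -8° = -8°
crank pin P = (r cos θ, r sin θ) = (44.562063, -6.262790)
h = r sin θ − e = -6.262790 − 9 = -15.262790
x = r cos θ + √(L² − h²) = 44.562063 + 112.973657 = 157.535720

157.5357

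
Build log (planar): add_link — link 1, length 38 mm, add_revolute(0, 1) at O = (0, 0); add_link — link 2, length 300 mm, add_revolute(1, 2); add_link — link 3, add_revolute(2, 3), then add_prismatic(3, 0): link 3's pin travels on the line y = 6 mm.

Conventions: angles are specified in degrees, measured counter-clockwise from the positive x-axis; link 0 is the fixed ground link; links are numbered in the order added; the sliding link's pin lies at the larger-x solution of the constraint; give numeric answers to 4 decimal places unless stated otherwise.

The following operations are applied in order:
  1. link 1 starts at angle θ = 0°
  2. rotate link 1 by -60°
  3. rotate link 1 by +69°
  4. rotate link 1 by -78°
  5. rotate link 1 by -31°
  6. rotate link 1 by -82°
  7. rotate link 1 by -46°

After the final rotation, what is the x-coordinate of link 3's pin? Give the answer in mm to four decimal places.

geometry: r = 38 mm, L = 300 mm, e = 6 mm; θ starts at 0°
rotate link 1 by -60°: θ ← 0° -60° = -60°
rotate link 1 by +69°: θ ← -60° +69° = 9°
rotate link 1 by -78°: θ ← 9° -78° = -69°
rotate link 1 by -31°: θ ← -69° -31° = -100°
rotate link 1 by -82°: θ ← -100° -82° = -182°
rotate link 1 by -46°: θ ← -182° -46° = -228°
crank pin P = (r cos θ, r sin θ) = (-25.426963, 28.239503)
h = r sin θ − e = 28.239503 − 6 = 22.239503
x = r cos θ + √(L² − h²) = -25.426963 + 299.174539 = 273.747575

273.7476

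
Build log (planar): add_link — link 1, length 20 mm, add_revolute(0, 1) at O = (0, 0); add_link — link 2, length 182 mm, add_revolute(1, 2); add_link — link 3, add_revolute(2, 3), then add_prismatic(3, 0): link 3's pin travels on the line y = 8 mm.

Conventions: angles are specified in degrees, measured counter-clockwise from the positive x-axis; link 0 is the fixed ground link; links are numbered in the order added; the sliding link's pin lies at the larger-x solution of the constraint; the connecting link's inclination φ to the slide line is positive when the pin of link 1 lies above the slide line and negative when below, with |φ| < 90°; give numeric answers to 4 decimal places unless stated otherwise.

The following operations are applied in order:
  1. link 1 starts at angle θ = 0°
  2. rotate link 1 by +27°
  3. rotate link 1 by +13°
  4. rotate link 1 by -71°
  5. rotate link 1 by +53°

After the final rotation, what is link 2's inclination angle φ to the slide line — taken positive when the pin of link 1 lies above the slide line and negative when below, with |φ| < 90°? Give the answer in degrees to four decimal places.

geometry: r = 20 mm, L = 182 mm, e = 8 mm; θ starts at 0°
rotate link 1 by +27°: θ ← 0° +27° = 27°
rotate link 1 by +13°: θ ← 27° +13° = 40°
rotate link 1 by -71°: θ ← 40° -71° = -31°
rotate link 1 by +53°: θ ← -31° +53° = 22°
h = r sin θ − e = 7.492132 − 8 = -0.507868
sin φ = h / L = -0.507868 / 182 = -0.00279048
φ = arcsin(-0.00279048) = -0.159883°

-0.1599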